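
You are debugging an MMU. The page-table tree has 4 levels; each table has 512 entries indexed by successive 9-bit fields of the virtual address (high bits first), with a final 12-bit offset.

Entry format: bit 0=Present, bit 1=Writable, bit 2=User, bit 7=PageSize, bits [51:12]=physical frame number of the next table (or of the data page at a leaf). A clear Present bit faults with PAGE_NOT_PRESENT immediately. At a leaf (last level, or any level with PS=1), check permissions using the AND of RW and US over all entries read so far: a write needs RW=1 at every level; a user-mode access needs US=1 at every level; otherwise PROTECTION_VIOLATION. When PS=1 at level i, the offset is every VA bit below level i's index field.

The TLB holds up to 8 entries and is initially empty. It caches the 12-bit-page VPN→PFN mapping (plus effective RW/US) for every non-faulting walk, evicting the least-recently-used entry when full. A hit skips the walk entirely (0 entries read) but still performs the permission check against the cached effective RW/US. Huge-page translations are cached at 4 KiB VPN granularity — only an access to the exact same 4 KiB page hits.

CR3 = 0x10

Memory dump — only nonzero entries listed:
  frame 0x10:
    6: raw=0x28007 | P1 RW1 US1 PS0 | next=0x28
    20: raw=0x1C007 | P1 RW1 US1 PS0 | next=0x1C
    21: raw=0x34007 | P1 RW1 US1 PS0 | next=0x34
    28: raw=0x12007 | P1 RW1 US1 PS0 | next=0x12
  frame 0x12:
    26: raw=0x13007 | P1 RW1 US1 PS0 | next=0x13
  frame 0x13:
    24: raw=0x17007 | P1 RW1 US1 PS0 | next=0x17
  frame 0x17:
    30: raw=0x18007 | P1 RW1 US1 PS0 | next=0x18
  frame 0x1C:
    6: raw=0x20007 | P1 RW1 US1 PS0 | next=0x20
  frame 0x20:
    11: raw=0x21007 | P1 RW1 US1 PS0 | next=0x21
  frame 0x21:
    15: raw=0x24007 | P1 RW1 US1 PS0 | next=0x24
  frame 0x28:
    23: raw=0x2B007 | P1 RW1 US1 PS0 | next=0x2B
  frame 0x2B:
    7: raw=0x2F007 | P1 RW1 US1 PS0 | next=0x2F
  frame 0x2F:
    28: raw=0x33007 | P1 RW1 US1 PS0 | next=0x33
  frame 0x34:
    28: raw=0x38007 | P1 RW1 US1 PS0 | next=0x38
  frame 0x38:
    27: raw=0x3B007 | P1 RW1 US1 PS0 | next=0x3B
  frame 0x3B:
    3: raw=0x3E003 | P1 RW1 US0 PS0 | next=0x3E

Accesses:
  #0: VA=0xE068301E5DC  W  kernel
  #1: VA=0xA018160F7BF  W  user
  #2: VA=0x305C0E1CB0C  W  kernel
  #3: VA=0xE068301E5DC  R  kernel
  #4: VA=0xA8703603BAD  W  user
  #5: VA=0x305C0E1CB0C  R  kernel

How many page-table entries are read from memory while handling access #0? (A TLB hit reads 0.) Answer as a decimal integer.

Trace:
#0 VA=0xE068301E5DC (w,kernel):
  lvl0: tbl 0x10, slot 28 ⇒ 0x12007 (P1/RW1/US1/PS0)
  lvl1: tbl 0x12, slot 26 ⇒ 0x13007 (P1/RW1/US1/PS0)
  lvl2: tbl 0x13, slot 24 ⇒ 0x17007 (P1/RW1/US1/PS0)
  lvl3: tbl 0x17, slot 30 ⇒ 0x18007 (P1/RW1/US1/PS0)
  → PA=0x185DC  (4 entries read)
#1 VA=0xA018160F7BF (w,user):
  lvl0: tbl 0x10, slot 20 ⇒ 0x1C007 (P1/RW1/US1/PS0)
  lvl1: tbl 0x1C, slot 6 ⇒ 0x20007 (P1/RW1/US1/PS0)
  lvl2: tbl 0x20, slot 11 ⇒ 0x21007 (P1/RW1/US1/PS0)
  lvl3: tbl 0x21, slot 15 ⇒ 0x24007 (P1/RW1/US1/PS0)
  → PA=0x247BF  (4 entries read)
#2 VA=0x305C0E1CB0C (w,kernel):
  lvl0: tbl 0x10, slot 6 ⇒ 0x28007 (P1/RW1/US1/PS0)
  lvl1: tbl 0x28, slot 23 ⇒ 0x2B007 (P1/RW1/US1/PS0)
  lvl2: tbl 0x2B, slot 7 ⇒ 0x2F007 (P1/RW1/US1/PS0)
  lvl3: tbl 0x2F, slot 28 ⇒ 0x33007 (P1/RW1/US1/PS0)
  → PA=0x33B0C  (4 entries read)
#3 VA=0xE068301E5DC (r,kernel):
  TLB hit vpn=0xE068301E → PA=0x185DC
#4 VA=0xA8703603BAD (w,user):
  lvl0: tbl 0x10, slot 21 ⇒ 0x34007 (P1/RW1/US1/PS0)
  lvl1: tbl 0x34, slot 28 ⇒ 0x38007 (P1/RW1/US1/PS0)
  lvl2: tbl 0x38, slot 27 ⇒ 0x3B007 (P1/RW1/US1/PS0)
  lvl3: tbl 0x3B, slot 3 ⇒ 0x3E003 (P1/RW1/US0/PS0)
  → PROTECTION_VIOLATION  (4 entries read)
#5 VA=0x305C0E1CB0C (r,kernel):
  TLB hit vpn=0x305C0E1C → PA=0x33B0C

Entries read for #0: 4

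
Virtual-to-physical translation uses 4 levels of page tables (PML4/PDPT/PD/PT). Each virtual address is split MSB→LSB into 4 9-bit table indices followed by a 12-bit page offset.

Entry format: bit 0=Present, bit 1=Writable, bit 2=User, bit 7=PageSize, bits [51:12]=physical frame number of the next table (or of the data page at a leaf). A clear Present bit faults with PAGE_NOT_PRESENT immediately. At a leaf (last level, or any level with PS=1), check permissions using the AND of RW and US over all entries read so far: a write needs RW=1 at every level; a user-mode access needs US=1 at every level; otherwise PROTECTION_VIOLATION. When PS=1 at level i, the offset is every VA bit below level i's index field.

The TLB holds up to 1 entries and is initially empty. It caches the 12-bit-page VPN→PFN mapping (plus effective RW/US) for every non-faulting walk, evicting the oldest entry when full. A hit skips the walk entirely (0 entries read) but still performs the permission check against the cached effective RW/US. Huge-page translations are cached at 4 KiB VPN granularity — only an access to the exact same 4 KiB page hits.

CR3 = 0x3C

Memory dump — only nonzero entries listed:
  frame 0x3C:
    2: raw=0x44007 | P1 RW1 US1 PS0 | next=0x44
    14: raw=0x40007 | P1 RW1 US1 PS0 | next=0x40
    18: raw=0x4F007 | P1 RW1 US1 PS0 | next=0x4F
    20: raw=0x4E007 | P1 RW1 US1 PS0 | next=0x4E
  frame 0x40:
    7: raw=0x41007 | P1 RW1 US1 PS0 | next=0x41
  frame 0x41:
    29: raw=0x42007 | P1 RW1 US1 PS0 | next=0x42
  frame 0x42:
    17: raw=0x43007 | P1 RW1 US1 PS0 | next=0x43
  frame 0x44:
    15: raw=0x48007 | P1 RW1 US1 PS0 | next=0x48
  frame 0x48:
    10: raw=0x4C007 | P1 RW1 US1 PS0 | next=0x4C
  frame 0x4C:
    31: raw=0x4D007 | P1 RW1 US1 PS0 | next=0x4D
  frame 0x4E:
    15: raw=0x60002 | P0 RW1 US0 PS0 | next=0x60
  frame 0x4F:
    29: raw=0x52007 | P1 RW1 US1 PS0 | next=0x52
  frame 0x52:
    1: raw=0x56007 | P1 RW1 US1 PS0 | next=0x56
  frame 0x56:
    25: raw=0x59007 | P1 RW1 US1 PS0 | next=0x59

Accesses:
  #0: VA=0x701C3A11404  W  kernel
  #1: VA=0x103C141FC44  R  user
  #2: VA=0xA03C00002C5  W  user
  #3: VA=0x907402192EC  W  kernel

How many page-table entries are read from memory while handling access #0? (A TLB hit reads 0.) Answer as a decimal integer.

Trace:
#0 VA=0x701C3A11404 (w,kernel):
  [0] read 0x3C idx=14: raw=0x40007 flags P=1 W=1 U=1 S=0
  [1] read 0x40 idx=7: raw=0x41007 flags P=1 W=1 U=1 S=0
  [2] read 0x41 idx=29: raw=0x42007 flags P=1 W=1 U=1 S=0
  [3] read 0x42 idx=17: raw=0x43007 flags P=1 W=1 U=1 S=0
  → PA=0x43404  (4 entries read)
#1 VA=0x103C141FC44 (r,user):
  [0] read 0x3C idx=2: raw=0x44007 flags P=1 W=1 U=1 S=0
  [1] read 0x44 idx=15: raw=0x48007 flags P=1 W=1 U=1 S=0
  [2] read 0x48 idx=10: raw=0x4C007 flags P=1 W=1 U=1 S=0
  [3] read 0x4C idx=31: raw=0x4D007 flags P=1 W=1 U=1 S=0
  → PA=0x4DC44  (4 entries read)
#2 VA=0xA03C00002C5 (w,user):
  [0] read 0x3C idx=20: raw=0x4E007 flags P=1 W=1 U=1 S=0
  [1] read 0x4E idx=15: raw=0x60002 flags P=0 W=1 U=0 S=0
  ⇒ fault: PAGE_NOT_PRESENT  — 2 lookups
#3 VA=0x907402192EC (w,kernel):
  [0] read 0x3C idx=18: raw=0x4F007 flags P=1 W=1 U=1 S=0
  [1] read 0x4F idx=29: raw=0x52007 flags P=1 W=1 U=1 S=0
  [2] read 0x52 idx=1: raw=0x56007 flags P=1 W=1 U=1 S=0
  [3] read 0x56 idx=25: raw=0x59007 flags P=1 W=1 U=1 S=0
  → PA=0x592EC  (4 entries read)

Entries read for #0: 4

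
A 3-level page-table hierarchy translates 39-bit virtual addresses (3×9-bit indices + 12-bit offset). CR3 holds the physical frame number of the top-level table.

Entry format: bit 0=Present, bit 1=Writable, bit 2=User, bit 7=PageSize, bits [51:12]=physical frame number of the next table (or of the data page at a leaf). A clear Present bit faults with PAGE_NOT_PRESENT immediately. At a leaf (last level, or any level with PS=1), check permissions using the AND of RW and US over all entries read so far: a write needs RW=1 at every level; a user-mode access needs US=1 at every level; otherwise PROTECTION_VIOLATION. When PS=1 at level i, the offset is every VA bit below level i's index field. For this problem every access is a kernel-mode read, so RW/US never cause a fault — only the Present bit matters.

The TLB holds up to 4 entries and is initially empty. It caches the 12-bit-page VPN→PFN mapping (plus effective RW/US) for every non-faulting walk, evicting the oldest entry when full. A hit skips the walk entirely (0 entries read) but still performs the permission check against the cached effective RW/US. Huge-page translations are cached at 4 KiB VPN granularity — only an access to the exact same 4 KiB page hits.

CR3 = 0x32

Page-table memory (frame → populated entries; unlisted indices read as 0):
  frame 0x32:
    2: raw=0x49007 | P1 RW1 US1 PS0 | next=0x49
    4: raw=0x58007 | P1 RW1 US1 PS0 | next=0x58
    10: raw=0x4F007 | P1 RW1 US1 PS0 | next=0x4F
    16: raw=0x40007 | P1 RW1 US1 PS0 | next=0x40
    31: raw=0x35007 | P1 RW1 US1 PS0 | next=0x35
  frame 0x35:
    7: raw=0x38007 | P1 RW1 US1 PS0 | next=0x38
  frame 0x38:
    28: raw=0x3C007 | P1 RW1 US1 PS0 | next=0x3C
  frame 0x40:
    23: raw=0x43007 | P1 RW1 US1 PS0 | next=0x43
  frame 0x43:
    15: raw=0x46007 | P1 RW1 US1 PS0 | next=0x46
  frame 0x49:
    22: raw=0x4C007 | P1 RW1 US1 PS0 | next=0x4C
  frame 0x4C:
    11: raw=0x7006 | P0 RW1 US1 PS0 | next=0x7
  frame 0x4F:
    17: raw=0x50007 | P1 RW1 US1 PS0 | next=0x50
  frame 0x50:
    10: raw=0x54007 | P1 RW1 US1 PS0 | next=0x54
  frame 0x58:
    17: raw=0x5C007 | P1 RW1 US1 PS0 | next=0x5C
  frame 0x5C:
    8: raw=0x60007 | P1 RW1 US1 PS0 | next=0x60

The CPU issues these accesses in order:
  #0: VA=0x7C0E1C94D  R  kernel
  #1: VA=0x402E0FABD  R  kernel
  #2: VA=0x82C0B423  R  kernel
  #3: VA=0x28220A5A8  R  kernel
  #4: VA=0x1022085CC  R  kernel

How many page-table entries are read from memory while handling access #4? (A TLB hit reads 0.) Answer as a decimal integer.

Per-access translation:
#0 VA=0x7C0E1C94D (r,kernel):
  L0: frame=0x32 idx=31 entry=0x35007 [P=1 RW=1 US=1 PS=0]
  L1: frame=0x35 idx=7 entry=0x38007 [P=1 RW=1 US=1 PS=0]
  L2: frame=0x38 idx=28 entry=0x3C007 [P=1 RW=1 US=1 PS=0]
  ⇒ phys 0x3C94D  [3 reads]
#1 VA=0x402E0FABD (r,kernel):
  L0: frame=0x32 idx=16 entry=0x40007 [P=1 RW=1 US=1 PS=0]
  L1: frame=0x40 idx=23 entry=0x43007 [P=1 RW=1 US=1 PS=0]
  L2: frame=0x43 idx=15 entry=0x46007 [P=1 RW=1 US=1 PS=0]
  ⇒ phys 0x46ABD  [3 reads]
#2 VA=0x82C0B423 (r,kernel):
  L0: frame=0x32 idx=2 entry=0x49007 [P=1 RW=1 US=1 PS=0]
  L1: frame=0x49 idx=22 entry=0x4C007 [P=1 RW=1 US=1 PS=0]
  L2: frame=0x4C idx=11 entry=0x7006 [P=0 RW=1 US=1 PS=0]
  ✗ PAGE_NOT_PRESENT  [3 reads]
#3 VA=0x28220A5A8 (r,kernel):
  L0: frame=0x32 idx=10 entry=0x4F007 [P=1 RW=1 US=1 PS=0]
  L1: frame=0x4F idx=17 entry=0x50007 [P=1 RW=1 US=1 PS=0]
  L2: frame=0x50 idx=10 entry=0x54007 [P=1 RW=1 US=1 PS=0]
  ⇒ phys 0x545A8  [3 reads]
#4 VA=0x1022085CC (r,kernel):
  L0: frame=0x32 idx=4 entry=0x58007 [P=1 RW=1 US=1 PS=0]
  L1: frame=0x58 idx=17 entry=0x5C007 [P=1 RW=1 US=1 PS=0]
  L2: frame=0x5C idx=8 entry=0x60007 [P=1 RW=1 US=1 PS=0]
  ⇒ phys 0x605CC  [3 reads]

Entries read for #4: 3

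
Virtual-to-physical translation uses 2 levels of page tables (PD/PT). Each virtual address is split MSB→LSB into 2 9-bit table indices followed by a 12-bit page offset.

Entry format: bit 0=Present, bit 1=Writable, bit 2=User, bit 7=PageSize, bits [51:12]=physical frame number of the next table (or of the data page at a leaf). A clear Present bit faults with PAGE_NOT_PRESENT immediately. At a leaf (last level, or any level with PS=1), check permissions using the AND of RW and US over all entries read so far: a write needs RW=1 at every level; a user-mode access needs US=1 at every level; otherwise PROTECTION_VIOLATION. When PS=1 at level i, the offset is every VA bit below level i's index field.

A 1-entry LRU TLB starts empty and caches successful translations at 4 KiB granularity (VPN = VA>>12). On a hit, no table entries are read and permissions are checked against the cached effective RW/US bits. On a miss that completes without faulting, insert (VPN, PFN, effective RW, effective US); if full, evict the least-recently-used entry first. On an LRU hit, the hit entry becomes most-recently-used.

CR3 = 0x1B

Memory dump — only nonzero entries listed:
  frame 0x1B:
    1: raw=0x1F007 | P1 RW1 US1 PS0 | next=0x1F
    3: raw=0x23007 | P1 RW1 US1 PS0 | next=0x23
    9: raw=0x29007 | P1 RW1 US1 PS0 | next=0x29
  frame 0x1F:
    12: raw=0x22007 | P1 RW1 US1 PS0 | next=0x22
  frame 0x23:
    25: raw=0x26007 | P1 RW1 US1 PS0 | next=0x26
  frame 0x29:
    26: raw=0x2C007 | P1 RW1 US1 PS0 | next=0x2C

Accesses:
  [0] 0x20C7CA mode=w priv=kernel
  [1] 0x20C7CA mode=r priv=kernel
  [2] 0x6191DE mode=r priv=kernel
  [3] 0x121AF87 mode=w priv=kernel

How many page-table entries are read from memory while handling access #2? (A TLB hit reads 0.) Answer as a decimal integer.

Walk each access:
#0 VA=0x20C7CA (w,kernel):
  L0: frame=0x1B idx=1 entry=0x1F007 [P=1 RW=1 US=1 PS=0]
  L1: frame=0x1F idx=12 entry=0x22007 [P=1 RW=1 US=1 PS=0]
  ✓ 0x227CA  — 2 lookups
#1 VA=0x20C7CA (r,kernel):
  TLB hit vpn=0x20C → PA=0x227CA
#2 VA=0x6191DE (r,kernel):
  L0: frame=0x1B idx=3 entry=0x23007 [P=1 RW=1 US=1 PS=0]
  L1: frame=0x23 idx=25 entry=0x26007 [P=1 RW=1 US=1 PS=0]
  ✓ 0x261DE  — 2 lookups
#3 VA=0x121AF87 (w,kernel):
  L0: frame=0x1B idx=9 entry=0x29007 [P=1 RW=1 US=1 PS=0]
  L1: frame=0x29 idx=26 entry=0x2C007 [P=1 RW=1 US=1 PS=0]
  ✓ 0x2CF87  — 2 lookups

Entries read for #2: 2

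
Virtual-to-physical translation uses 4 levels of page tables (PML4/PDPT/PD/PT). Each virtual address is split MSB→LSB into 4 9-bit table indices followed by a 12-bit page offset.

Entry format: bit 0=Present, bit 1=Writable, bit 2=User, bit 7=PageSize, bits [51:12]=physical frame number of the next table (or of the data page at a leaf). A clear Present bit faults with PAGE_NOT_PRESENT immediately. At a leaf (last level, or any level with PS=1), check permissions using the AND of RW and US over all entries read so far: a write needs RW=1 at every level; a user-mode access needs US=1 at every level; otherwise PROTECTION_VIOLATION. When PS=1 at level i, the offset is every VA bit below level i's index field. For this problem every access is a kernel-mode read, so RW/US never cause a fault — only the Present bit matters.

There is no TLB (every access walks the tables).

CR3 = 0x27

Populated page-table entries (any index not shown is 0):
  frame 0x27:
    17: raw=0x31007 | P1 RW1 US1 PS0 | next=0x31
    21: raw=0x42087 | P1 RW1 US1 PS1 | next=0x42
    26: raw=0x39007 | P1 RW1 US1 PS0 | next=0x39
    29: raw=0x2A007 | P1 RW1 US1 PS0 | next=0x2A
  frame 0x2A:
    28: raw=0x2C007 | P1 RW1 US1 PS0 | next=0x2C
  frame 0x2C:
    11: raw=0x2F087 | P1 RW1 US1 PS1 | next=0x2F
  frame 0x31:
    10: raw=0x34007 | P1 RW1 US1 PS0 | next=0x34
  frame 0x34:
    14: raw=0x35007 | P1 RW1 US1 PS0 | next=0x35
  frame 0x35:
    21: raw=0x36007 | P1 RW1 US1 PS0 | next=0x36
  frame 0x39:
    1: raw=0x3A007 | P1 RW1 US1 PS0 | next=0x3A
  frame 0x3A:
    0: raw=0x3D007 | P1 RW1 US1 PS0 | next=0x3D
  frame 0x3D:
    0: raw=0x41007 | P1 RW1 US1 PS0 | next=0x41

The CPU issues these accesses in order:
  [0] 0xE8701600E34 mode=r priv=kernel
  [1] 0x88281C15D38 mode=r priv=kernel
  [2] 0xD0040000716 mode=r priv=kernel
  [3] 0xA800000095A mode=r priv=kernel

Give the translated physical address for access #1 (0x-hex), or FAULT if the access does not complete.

Trace:
#0 VA=0xE8701600E34 (r,kernel):
  L0 @0x27[29] → 0x2A007  P=1,RW=1,US=1,PS=0
  L1 @0x2A[28] → 0x2C007  P=1,RW=1,US=1,PS=0
  L2 @0x2C[11] → 0x2F087  P=1,RW=1,US=1,PS=1
  ✓ 0x2FE34 (huge @L2)  — 3 lookups
#1 VA=0x88281C15D38 (r,kernel):
  L0 @0x27[17] → 0x31007  P=1,RW=1,US=1,PS=0
  L1 @0x31[10] → 0x34007  P=1,RW=1,US=1,PS=0
  L2 @0x34[14] → 0x35007  P=1,RW=1,US=1,PS=0
  L3 @0x35[21] → 0x36007  P=1,RW=1,US=1,PS=0
  ✓ 0x36D38  — 4 lookups
#2 VA=0xD0040000716 (r,kernel):
  L0 @0x27[26] → 0x39007  P=1,RW=1,US=1,PS=0
  L1 @0x39[1] → 0x3A007  P=1,RW=1,US=1,PS=0
  L2 @0x3A[0] → 0x3D007  P=1,RW=1,US=1,PS=0
  L3 @0x3D[0] → 0x41007  P=1,RW=1,US=1,PS=0
  ✓ 0x41716  — 4 lookups
#3 VA=0xA800000095A (r,kernel):
  L0 @0x27[21] → 0x42087  P=1,RW=1,US=1,PS=1
  ✓ 0x4295A (huge @L0)  — 1 lookups

Access #1 PA: 0x36D38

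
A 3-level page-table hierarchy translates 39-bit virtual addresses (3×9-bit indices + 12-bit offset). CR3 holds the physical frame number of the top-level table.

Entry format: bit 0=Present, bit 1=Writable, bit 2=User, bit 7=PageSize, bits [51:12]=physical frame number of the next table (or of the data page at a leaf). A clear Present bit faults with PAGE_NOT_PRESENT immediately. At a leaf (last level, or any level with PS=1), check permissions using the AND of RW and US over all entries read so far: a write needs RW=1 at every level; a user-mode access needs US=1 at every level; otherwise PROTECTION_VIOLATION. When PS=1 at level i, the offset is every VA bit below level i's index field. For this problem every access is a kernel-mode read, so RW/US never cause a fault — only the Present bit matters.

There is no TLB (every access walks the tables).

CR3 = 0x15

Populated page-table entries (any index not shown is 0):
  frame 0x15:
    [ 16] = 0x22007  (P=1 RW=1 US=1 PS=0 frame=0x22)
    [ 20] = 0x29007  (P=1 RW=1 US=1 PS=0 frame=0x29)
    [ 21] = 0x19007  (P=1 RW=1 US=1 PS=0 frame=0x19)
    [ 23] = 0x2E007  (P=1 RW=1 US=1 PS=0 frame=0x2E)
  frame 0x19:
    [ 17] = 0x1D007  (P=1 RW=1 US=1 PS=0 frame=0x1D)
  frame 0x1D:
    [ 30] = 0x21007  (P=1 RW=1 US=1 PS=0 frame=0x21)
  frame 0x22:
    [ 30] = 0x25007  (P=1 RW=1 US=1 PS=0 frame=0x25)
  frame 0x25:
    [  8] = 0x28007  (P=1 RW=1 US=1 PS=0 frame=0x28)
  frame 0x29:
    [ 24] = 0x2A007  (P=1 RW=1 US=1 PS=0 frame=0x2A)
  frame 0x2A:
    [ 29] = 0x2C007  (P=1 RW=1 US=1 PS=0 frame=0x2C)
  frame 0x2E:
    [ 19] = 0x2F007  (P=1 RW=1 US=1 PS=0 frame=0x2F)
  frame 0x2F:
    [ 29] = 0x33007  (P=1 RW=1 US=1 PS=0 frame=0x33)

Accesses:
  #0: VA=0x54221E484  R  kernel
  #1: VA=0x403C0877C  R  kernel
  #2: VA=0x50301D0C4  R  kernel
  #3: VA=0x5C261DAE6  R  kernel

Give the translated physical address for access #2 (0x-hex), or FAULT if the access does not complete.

Per-access translation:
#0 VA=0x54221E484 (r,kernel):
  lvl0: tbl 0x15, slot 21 ⇒ 0x19007 (P1/RW1/US1/PS0)
  lvl1: tbl 0x19, slot 17 ⇒ 0x1D007 (P1/RW1/US1/PS0)
  lvl2: tbl 0x1D, slot 30 ⇒ 0x21007 (P1/RW1/US1/PS0)
  ⇒ phys 0x21484  [3 reads]
#1 VA=0x403C0877C (r,kernel):
  lvl0: tbl 0x15, slot 16 ⇒ 0x22007 (P1/RW1/US1/PS0)
  lvl1: tbl 0x22, slot 30 ⇒ 0x25007 (P1/RW1/US1/PS0)
  lvl2: tbl 0x25, slot 8 ⇒ 0x28007 (P1/RW1/US1/PS0)
  ⇒ phys 0x2877C  [3 reads]
#2 VA=0x50301D0C4 (r,kernel):
  lvl0: tbl 0x15, slot 20 ⇒ 0x29007 (P1/RW1/US1/PS0)
  lvl1: tbl 0x29, slot 24 ⇒ 0x2A007 (P1/RW1/US1/PS0)
  lvl2: tbl 0x2A, slot 29 ⇒ 0x2C007 (P1/RW1/US1/PS0)
  ⇒ phys 0x2C0C4  [3 reads]
#3 VA=0x5C261DAE6 (r,kernel):
  lvl0: tbl 0x15, slot 23 ⇒ 0x2E007 (P1/RW1/US1/PS0)
  lvl1: tbl 0x2E, slot 19 ⇒ 0x2F007 (P1/RW1/US1/PS0)
  lvl2: tbl 0x2F, slot 29 ⇒ 0x33007 (P1/RW1/US1/PS0)
  ⇒ phys 0x33AE6  [3 reads]

Access #2 PA: 0x2C0C4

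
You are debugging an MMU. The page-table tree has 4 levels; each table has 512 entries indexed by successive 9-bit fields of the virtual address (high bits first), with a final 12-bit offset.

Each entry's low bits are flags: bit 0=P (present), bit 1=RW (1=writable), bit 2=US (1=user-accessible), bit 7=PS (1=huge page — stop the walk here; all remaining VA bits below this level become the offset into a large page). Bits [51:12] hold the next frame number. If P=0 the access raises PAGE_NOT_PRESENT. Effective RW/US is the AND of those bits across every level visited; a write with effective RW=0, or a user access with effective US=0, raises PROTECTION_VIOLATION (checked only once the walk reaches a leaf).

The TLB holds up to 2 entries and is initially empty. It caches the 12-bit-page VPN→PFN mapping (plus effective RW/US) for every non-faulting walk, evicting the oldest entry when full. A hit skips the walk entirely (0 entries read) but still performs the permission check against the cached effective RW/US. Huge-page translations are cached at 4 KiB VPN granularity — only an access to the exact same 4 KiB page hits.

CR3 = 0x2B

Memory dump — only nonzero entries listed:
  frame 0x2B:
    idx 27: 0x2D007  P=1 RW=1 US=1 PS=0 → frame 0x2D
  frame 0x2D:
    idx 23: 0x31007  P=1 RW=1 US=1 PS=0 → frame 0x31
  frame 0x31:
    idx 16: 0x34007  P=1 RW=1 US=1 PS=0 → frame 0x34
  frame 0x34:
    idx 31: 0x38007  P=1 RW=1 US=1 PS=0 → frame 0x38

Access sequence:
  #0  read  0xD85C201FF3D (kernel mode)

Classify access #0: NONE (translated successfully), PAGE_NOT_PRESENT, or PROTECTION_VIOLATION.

Walk each access:
#0 VA=0xD85C201FF3D (r,kernel):
  L0: frame=0x2B idx=27 entry=0x2D007 [P=1 RW=1 US=1 PS=0]
  L1: frame=0x2D idx=23 entry=0x31007 [P=1 RW=1 US=1 PS=0]
  L2: frame=0x31 idx=16 entry=0x34007 [P=1 RW=1 US=1 PS=0]
  L3: frame=0x34 idx=31 entry=0x38007 [P=1 RW=1 US=1 PS=0]
  → PA=0x38F3D  (4 entries read)

Access #0 fault: NONE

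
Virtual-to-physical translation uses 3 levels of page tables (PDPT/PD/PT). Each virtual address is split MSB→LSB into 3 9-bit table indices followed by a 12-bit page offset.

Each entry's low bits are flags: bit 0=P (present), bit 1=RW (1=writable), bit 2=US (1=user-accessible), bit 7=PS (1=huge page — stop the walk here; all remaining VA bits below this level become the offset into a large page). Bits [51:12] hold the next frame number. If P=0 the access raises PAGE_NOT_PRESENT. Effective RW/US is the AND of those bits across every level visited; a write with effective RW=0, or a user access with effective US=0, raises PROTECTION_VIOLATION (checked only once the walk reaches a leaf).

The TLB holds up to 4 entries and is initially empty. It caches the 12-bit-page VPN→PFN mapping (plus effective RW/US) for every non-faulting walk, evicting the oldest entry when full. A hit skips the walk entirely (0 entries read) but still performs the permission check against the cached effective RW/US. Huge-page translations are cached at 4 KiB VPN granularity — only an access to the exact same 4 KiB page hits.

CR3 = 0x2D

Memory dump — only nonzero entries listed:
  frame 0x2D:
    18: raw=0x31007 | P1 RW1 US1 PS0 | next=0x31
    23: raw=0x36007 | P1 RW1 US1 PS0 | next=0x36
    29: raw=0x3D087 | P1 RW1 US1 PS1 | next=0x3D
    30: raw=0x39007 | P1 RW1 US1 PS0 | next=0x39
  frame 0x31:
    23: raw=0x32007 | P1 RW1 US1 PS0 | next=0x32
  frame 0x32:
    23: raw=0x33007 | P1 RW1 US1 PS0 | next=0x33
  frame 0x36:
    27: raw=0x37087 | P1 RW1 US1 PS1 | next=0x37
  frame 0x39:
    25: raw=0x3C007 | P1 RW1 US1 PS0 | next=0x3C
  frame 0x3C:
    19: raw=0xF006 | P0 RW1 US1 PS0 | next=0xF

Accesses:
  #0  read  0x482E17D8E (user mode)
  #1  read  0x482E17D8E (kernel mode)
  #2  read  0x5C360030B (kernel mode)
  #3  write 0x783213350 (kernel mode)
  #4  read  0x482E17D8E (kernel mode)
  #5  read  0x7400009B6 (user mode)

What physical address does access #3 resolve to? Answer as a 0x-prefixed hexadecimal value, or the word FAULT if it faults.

Trace:
#0 VA=0x482E17D8E (r,user):
  L0: frame=0x2D idx=18 entry=0x31007 [P=1 RW=1 US=1 PS=0]
  L1: frame=0x31 idx=23 entry=0x32007 [P=1 RW=1 US=1 PS=0]
  L2: frame=0x32 idx=23 entry=0x33007 [P=1 RW=1 US=1 PS=0]
  ⇒ phys 0x33D8E  [3 reads]
#1 VA=0x482E17D8E (r,kernel):
  TLB hit vpn=0x482E17 → PA=0x33D8E
#2 VA=0x5C360030B (r,kernel):
  L0: frame=0x2D idx=23 entry=0x36007 [P=1 RW=1 US=1 PS=0]
  L1: frame=0x36 idx=27 entry=0x37087 [P=1 RW=1 US=1 PS=1]
  ⇒ phys 0x3730B (huge @L1)  [2 reads]
#3 VA=0x783213350 (w,kernel):
  L0: frame=0x2D idx=30 entry=0x39007 [P=1 RW=1 US=1 PS=0]
  L1: frame=0x39 idx=25 entry=0x3C007 [P=1 RW=1 US=1 PS=0]
  L2: frame=0x3C idx=19 entry=0xF006 [P=0 RW=1 US=1 PS=0]
  ⇒ fault: PAGE_NOT_PRESENT  — 3 lookups
#4 VA=0x482E17D8E (r,kernel):
  TLB hit vpn=0x482E17 → PA=0x33D8E
#5 VA=0x7400009B6 (r,user):
  L0: frame=0x2D idx=29 entry=0x3D087 [P=1 RW=1 US=1 PS=1]
  ⇒ phys 0x3D9B6 (huge @L0)  [1 reads]

Access #3 PA: FAULT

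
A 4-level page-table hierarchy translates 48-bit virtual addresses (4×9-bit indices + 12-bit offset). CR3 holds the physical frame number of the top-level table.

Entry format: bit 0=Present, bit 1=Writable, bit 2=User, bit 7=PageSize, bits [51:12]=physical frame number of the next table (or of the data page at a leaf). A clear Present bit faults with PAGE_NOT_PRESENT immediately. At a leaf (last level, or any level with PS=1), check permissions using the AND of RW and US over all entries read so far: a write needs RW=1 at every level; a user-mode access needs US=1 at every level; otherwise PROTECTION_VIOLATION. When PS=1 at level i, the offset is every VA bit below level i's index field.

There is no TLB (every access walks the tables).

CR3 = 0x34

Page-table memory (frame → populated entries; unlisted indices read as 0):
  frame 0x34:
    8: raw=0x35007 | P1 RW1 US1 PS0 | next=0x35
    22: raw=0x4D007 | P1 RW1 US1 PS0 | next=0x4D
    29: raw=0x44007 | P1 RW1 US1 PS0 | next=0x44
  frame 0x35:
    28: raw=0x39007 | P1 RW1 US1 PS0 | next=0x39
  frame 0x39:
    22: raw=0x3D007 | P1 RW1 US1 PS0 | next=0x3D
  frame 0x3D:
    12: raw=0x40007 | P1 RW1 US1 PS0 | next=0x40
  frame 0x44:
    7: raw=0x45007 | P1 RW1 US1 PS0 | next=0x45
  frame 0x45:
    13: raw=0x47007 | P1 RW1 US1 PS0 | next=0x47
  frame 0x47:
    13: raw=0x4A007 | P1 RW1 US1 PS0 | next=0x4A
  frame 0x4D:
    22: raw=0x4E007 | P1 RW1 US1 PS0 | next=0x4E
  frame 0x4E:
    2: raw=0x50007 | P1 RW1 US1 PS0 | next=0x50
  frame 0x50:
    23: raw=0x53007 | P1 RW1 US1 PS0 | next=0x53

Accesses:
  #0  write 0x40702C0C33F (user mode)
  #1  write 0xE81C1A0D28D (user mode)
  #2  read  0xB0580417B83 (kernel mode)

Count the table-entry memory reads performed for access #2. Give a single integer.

Trace:
#0 VA=0x40702C0C33F (w,user):
  lvl0: tbl 0x34, slot 8 ⇒ 0x35007 (P1/RW1/US1/PS0)
  lvl1: tbl 0x35, slot 28 ⇒ 0x39007 (P1/RW1/US1/PS0)
  lvl2: tbl 0x39, slot 22 ⇒ 0x3D007 (P1/RW1/US1/PS0)
  lvl3: tbl 0x3D, slot 12 ⇒ 0x40007 (P1/RW1/US1/PS0)
  ⇒ phys 0x4033F  [4 reads]
#1 VA=0xE81C1A0D28D (w,user):
  lvl0: tbl 0x34, slot 29 ⇒ 0x44007 (P1/RW1/US1/PS0)
  lvl1: tbl 0x44, slot 7 ⇒ 0x45007 (P1/RW1/US1/PS0)
  lvl2: tbl 0x45, slot 13 ⇒ 0x47007 (P1/RW1/US1/PS0)
  lvl3: tbl 0x47, slot 13 ⇒ 0x4A007 (P1/RW1/US1/PS0)
  ⇒ phys 0x4A28D  [4 reads]
#2 VA=0xB0580417B83 (r,kernel):
  lvl0: tbl 0x34, slot 22 ⇒ 0x4D007 (P1/RW1/US1/PS0)
  lvl1: tbl 0x4D, slot 22 ⇒ 0x4E007 (P1/RW1/US1/PS0)
  lvl2: tbl 0x4E, slot 2 ⇒ 0x50007 (P1/RW1/US1/PS0)
  lvl3: tbl 0x50, slot 23 ⇒ 0x53007 (P1/RW1/US1/PS0)
  ⇒ phys 0x53B83  [4 reads]

Entries read for #2: 4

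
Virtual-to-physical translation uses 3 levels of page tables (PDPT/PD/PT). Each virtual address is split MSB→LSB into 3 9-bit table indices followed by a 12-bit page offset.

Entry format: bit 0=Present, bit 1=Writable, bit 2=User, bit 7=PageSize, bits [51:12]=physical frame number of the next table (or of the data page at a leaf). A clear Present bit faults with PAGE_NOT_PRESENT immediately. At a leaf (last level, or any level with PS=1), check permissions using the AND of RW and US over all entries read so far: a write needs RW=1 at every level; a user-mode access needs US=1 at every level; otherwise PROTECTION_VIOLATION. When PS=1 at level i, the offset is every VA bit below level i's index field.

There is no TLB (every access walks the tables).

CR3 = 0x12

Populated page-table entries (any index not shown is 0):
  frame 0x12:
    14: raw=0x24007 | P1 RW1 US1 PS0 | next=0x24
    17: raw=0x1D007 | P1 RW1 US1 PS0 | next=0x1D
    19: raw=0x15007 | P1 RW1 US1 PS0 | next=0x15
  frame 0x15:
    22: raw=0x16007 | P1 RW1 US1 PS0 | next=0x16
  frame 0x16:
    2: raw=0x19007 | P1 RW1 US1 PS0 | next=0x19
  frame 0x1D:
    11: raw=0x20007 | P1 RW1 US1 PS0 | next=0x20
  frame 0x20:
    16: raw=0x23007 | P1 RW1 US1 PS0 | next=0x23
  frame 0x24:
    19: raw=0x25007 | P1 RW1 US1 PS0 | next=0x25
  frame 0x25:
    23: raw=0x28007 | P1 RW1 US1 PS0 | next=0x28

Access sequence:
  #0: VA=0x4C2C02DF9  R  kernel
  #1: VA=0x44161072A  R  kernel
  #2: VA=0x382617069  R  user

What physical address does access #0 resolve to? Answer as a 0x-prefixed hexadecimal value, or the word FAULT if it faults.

Walk each access:
#0 VA=0x4C2C02DF9 (r,kernel):
  lvl0: tbl 0x12, slot 19 ⇒ 0x15007 (P1/RW1/US1/PS0)
  lvl1: tbl 0x15, slot 22 ⇒ 0x16007 (P1/RW1/US1/PS0)
  lvl2: tbl 0x16, slot 2 ⇒ 0x19007 (P1/RW1/US1/PS0)
  ✓ 0x19DF9  — 3 lookups
#1 VA=0x44161072A (r,kernel):
  lvl0: tbl 0x12, slot 17 ⇒ 0x1D007 (P1/RW1/US1/PS0)
  lvl1: tbl 0x1D, slot 11 ⇒ 0x20007 (P1/RW1/US1/PS0)
  lvl2: tbl 0x20, slot 16 ⇒ 0x23007 (P1/RW1/US1/PS0)
  ✓ 0x2372A  — 3 lookups
#2 VA=0x382617069 (r,user):
  lvl0: tbl 0x12, slot 14 ⇒ 0x24007 (P1/RW1/US1/PS0)
  lvl1: tbl 0x24, slot 19 ⇒ 0x25007 (P1/RW1/US1/PS0)
  lvl2: tbl 0x25, slot 23 ⇒ 0x28007 (P1/RW1/US1/PS0)
  ✓ 0x28069  — 3 lookups

Access #0 PA: 0x19DF9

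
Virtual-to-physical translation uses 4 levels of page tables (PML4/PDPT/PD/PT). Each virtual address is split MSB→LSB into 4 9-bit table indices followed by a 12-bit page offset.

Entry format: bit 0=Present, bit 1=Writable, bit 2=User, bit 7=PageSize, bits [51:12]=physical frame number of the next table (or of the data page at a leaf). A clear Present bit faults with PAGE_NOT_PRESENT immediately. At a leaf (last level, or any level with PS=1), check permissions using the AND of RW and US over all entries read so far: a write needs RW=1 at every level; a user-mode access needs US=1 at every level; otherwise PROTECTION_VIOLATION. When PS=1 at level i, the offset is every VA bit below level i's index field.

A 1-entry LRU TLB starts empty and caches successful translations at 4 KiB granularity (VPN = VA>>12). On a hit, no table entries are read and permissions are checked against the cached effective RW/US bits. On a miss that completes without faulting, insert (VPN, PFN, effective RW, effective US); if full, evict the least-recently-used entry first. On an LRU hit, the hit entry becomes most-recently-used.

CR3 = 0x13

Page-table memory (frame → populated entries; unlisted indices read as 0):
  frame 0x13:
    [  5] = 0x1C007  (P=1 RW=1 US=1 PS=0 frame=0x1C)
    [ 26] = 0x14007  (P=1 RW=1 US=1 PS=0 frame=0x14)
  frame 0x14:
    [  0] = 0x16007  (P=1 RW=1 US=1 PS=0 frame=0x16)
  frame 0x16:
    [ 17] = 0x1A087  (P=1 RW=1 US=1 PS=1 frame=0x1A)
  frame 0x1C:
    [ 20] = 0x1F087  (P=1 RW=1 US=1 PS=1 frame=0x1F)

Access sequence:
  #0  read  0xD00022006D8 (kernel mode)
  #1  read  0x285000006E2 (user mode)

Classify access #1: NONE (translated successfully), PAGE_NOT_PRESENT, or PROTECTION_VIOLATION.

Trace:
#0 VA=0xD00022006D8 (r,kernel):
  lvl0: tbl 0x13, slot 26 ⇒ 0x14007 (P1/RW1/US1/PS0)
  lvl1: tbl 0x14, slot 0 ⇒ 0x16007 (P1/RW1/US1/PS0)
  lvl2: tbl 0x16, slot 17 ⇒ 0x1A087 (P1/RW1/US1/PS1)
  ✓ 0x1A6D8 (huge @L2)  — 3 lookups
#1 VA=0x285000006E2 (r,user):
  lvl0: tbl 0x13, slot 5 ⇒ 0x1C007 (P1/RW1/US1/PS0)
  lvl1: tbl 0x1C, slot 20 ⇒ 0x1F087 (P1/RW1/US1/PS1)
  ✓ 0x1F6E2 (huge @L1)  — 2 lookups

Access #1 fault: NONE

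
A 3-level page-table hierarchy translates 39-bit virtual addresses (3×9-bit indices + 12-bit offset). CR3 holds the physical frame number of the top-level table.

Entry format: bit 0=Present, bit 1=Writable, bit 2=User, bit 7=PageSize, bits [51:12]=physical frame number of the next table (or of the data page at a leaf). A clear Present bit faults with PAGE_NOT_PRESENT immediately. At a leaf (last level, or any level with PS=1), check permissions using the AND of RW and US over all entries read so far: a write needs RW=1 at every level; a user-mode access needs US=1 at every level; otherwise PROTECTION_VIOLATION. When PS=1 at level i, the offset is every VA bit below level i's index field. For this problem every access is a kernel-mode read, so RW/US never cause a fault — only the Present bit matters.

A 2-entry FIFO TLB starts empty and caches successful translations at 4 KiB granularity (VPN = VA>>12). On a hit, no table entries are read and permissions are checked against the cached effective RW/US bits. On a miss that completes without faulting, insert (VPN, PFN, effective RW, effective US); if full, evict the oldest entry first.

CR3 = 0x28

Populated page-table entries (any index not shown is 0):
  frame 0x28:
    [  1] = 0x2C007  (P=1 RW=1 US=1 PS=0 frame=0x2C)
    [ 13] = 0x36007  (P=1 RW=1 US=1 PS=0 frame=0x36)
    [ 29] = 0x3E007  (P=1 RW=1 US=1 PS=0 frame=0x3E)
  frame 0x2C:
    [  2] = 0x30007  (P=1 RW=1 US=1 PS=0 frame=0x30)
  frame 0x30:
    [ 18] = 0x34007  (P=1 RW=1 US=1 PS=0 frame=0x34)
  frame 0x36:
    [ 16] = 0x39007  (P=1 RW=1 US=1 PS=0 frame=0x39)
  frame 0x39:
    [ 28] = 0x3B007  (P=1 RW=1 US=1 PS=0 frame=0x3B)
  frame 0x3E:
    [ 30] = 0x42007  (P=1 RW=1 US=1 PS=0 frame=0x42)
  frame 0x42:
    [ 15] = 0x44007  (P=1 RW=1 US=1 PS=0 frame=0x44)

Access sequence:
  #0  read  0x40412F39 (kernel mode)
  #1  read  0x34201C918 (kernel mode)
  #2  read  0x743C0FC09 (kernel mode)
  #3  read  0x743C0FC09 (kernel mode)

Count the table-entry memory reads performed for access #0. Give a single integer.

Trace:
#0 VA=0x40412F39 (r,kernel):
  [0] read 0x28 idx=1: raw=0x2C007 flags P=1 W=1 U=1 S=0
  [1] read 0x2C idx=2: raw=0x30007 flags P=1 W=1 U=1 S=0
  [2] read 0x30 idx=18: raw=0x34007 flags P=1 W=1 U=1 S=0
  ✓ 0x34F39  — 3 lookups
#1 VA=0x34201C918 (r,kernel):
  [0] read 0x28 idx=13: raw=0x36007 flags P=1 W=1 U=1 S=0
  [1] read 0x36 idx=16: raw=0x39007 flags P=1 W=1 U=1 S=0
  [2] read 0x39 idx=28: raw=0x3B007 flags P=1 W=1 U=1 S=0
  ✓ 0x3B918  — 3 lookups
#2 VA=0x743C0FC09 (r,kernel):
  [0] read 0x28 idx=29: raw=0x3E007 flags P=1 W=1 U=1 S=0
  [1] read 0x3E idx=30: raw=0x42007 flags P=1 W=1 U=1 S=0
  [2] read 0x42 idx=15: raw=0x44007 flags P=1 W=1 U=1 S=0
  ✓ 0x44C09  — 3 lookups
#3 VA=0x743C0FC09 (r,kernel):
  TLB hit vpn=0x743C0F → PA=0x44C09

Entries read for #0: 3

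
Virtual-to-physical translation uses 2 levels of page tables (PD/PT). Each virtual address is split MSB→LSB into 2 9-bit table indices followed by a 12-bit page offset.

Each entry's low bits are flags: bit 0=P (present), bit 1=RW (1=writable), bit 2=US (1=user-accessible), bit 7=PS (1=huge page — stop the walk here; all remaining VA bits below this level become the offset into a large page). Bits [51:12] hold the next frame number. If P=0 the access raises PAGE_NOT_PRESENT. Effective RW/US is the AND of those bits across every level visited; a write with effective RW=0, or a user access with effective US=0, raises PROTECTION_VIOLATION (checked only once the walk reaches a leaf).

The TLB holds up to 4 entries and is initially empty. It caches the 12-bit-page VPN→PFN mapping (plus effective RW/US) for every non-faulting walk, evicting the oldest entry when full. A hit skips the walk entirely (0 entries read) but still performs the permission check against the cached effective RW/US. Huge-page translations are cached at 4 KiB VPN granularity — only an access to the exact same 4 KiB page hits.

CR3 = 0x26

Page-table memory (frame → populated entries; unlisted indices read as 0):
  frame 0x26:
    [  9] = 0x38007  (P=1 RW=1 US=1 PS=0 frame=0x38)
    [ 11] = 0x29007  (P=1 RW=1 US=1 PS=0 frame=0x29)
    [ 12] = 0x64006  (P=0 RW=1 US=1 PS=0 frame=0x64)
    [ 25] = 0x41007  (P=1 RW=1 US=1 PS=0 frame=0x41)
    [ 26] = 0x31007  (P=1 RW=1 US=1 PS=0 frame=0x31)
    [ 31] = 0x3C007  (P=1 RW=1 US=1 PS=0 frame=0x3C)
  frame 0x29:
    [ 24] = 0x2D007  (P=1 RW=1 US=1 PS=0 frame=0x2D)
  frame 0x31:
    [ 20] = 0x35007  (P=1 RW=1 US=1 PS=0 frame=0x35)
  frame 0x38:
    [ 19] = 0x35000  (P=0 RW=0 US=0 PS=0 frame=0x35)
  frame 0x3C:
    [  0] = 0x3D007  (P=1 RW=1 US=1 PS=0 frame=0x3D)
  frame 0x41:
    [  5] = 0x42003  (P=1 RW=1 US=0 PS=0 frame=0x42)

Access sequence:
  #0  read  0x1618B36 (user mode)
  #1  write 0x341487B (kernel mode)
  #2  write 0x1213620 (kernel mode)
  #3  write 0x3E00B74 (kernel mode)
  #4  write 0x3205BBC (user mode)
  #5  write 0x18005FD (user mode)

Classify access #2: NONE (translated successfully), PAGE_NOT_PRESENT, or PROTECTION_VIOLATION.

Per-access translation:
#0 VA=0x1618B36 (r,user):
  [0] read 0x26 idx=11: raw=0x29007 flags P=1 W=1 U=1 S=0
  [1] read 0x29 idx=24: raw=0x2D007 flags P=1 W=1 U=1 S=0
  ⇒ phys 0x2DB36  [2 reads]
#1 VA=0x341487B (w,kernel):
  [0] read 0x26 idx=26: raw=0x31007 flags P=1 W=1 U=1 S=0
  [1] read 0x31 idx=20: raw=0x35007 flags P=1 W=1 U=1 S=0
  ⇒ phys 0x3587B  [2 reads]
#2 VA=0x1213620 (w,kernel):
  [0] read 0x26 idx=9: raw=0x38007 flags P=1 W=1 U=1 S=0
  [1] read 0x38 idx=19: raw=0x35000 flags P=0 W=0 U=0 S=0
  → PAGE_NOT_PRESENT  (2 entries read)
#3 VA=0x3E00B74 (w,kernel):
  [0] read 0x26 idx=31: raw=0x3C007 flags P=1 W=1 U=1 S=0
  [1] read 0x3C idx=0: raw=0x3D007 flags P=1 W=1 U=1 S=0
  ⇒ phys 0x3DB74  [2 reads]
#4 VA=0x3205BBC (w,user):
  [0] read 0x26 idx=25: raw=0x41007 flags P=1 W=1 U=1 S=0
  [1] read 0x41 idx=5: raw=0x42003 flags P=1 W=1 U=0 S=0
  → PROTECTION_VIOLATION  (2 entries read)
#5 VA=0x18005FD (w,user):
  [0] read 0x26 idx=12: raw=0x64006 flags P=0 W=1 U=1 S=0
  → PAGE_NOT_PRESENT  (1 entries read)

Access #2 fault: PAGE_NOT_PRESENT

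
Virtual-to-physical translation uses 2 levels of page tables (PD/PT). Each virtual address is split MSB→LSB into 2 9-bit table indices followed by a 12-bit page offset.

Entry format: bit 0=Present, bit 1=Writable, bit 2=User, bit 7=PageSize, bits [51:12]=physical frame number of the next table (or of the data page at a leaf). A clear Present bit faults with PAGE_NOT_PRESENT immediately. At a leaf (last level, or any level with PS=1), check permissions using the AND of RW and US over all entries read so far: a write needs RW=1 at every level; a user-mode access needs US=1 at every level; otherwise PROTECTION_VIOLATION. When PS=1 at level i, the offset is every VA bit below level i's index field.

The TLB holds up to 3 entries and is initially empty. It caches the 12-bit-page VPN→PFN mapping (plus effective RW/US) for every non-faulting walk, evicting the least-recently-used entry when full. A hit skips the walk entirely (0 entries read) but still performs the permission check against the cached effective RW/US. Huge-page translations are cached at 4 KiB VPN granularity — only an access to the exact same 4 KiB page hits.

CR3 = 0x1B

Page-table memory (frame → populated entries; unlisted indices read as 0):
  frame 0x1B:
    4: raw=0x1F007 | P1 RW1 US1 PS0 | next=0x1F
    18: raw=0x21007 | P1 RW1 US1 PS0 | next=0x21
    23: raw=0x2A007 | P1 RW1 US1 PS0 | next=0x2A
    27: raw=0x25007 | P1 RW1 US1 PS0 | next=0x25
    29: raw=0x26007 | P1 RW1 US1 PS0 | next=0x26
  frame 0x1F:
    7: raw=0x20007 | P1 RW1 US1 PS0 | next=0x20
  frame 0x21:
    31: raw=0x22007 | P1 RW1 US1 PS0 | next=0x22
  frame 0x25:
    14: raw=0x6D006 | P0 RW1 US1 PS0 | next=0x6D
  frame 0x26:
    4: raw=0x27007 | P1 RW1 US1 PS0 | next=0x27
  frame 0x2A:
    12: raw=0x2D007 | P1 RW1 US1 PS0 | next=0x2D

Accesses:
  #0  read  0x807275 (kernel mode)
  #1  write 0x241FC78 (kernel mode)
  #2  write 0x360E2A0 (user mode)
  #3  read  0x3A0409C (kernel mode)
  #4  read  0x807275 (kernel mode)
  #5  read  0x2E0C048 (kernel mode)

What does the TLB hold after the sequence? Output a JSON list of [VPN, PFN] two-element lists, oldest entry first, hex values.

Trace:
#0 VA=0x807275 (r,kernel):
  [0] read 0x1B idx=4: raw=0x1F007 flags P=1 W=1 U=1 S=0
  [1] read 0x1F idx=7: raw=0x20007 flags P=1 W=1 U=1 S=0
  ✓ 0x20275  — 2 lookups
#1 VA=0x241FC78 (w,kernel):
  [0] read 0x1B idx=18: raw=0x21007 flags P=1 W=1 U=1 S=0
  [1] read 0x21 idx=31: raw=0x22007 flags P=1 W=1 U=1 S=0
  ✓ 0x22C78  — 2 lookups
#2 VA=0x360E2A0 (w,user):
  [0] read 0x1B idx=27: raw=0x25007 flags P=1 W=1 U=1 S=0
  [1] read 0x25 idx=14: raw=0x6D006 flags P=0 W=1 U=1 S=0
  ✗ PAGE_NOT_PRESENT  [2 reads]
#3 VA=0x3A0409C (r,kernel):
  [0] read 0x1B idx=29: raw=0x26007 flags P=1 W=1 U=1 S=0
  [1] read 0x26 idx=4: raw=0x27007 flags P=1 W=1 U=1 S=0
  ✓ 0x2709C  — 2 lookups
#4 VA=0x807275 (r,kernel):
  TLB hit vpn=0x807 → PA=0x20275
#5 VA=0x2E0C048 (r,kernel):
  [0] read 0x1B idx=23: raw=0x2A007 flags P=1 W=1 U=1 S=0
  [1] read 0x2A idx=12: raw=0x2D007 flags P=1 W=1 U=1 S=0
  ✓ 0x2D048  — 2 lookups

TLB: [["0x3A04", "0x27"], ["0x807", "0x20"], ["0x2E0C", "0x2D"]]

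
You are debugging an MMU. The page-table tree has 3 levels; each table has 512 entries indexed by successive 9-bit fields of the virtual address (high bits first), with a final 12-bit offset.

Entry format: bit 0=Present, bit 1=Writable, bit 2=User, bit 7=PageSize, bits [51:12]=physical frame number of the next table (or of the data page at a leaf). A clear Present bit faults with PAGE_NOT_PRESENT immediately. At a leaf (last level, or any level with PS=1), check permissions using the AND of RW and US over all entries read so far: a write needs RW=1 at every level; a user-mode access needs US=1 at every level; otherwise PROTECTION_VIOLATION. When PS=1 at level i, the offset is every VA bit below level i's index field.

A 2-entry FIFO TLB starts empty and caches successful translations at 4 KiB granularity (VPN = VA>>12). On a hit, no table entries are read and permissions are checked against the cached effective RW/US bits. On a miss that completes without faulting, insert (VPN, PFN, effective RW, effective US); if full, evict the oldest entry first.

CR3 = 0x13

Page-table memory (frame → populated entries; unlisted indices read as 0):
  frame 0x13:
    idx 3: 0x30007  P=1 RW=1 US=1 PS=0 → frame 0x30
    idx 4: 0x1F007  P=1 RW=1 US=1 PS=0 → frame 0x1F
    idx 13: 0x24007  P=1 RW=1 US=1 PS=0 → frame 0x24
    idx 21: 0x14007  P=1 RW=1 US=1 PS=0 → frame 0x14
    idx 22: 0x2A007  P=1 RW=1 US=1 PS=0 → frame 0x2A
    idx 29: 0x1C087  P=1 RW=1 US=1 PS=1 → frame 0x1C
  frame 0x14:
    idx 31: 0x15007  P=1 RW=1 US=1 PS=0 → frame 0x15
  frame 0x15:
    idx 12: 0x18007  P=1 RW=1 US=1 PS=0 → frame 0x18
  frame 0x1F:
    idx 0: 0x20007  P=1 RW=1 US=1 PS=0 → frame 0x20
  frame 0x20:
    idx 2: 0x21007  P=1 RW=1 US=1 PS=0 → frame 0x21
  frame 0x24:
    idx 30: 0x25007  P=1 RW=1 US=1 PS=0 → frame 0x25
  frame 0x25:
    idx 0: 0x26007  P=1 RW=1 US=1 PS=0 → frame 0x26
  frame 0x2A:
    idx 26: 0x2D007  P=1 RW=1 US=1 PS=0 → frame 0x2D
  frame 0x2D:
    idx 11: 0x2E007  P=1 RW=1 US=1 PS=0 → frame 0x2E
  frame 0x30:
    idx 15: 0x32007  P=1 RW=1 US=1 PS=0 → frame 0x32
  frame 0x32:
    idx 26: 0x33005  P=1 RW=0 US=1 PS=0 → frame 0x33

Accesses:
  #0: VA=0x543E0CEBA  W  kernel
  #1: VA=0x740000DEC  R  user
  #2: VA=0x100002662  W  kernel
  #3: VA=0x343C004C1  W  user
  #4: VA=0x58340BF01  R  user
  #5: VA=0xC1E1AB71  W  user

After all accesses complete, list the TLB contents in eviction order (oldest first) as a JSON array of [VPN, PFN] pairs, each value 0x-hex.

Trace:
#0 VA=0x543E0CEBA (w,kernel):
  L0 @0x13[21] → 0x14007  P=1,RW=1,US=1,PS=0
  L1 @0x14[31] → 0x15007  P=1,RW=1,US=1,PS=0
  L2 @0x15[12] → 0x18007  P=1,RW=1,US=1,PS=0
  ✓ 0x18EBA  — 3 lookups
#1 VA=0x740000DEC (r,user):
  L0 @0x13[29] → 0x1C087  P=1,RW=1,US=1,PS=1
  ✓ 0x1CDEC (huge @L0)  — 1 lookups
#2 VA=0x100002662 (w,kernel):
  L0 @0x13[4] → 0x1F007  P=1,RW=1,US=1,PS=0
  L1 @0x1F[0] → 0x20007  P=1,RW=1,US=1,PS=0
  L2 @0x20[2] → 0x21007  P=1,RW=1,US=1,PS=0
  ✓ 0x21662  — 3 lookups
#3 VA=0x343C004C1 (w,user):
  L0 @0x13[13] → 0x24007  P=1,RW=1,US=1,PS=0
  L1 @0x24[30] → 0x25007  P=1,RW=1,US=1,PS=0
  L2 @0x25[0] → 0x26007  P=1,RW=1,US=1,PS=0
  ✓ 0x264C1  — 3 lookups
#4 VA=0x58340BF01 (r,user):
  L0 @0x13[22] → 0x2A007  P=1,RW=1,US=1,PS=0
  L1 @0x2A[26] → 0x2D007  P=1,RW=1,US=1,PS=0
  L2 @0x2D[11] → 0x2E007  P=1,RW=1,US=1,PS=0
  ✓ 0x2EF01  — 3 lookups
#5 VA=0xC1E1AB71 (w,user):
  L0 @0x13[3] → 0x30007  P=1,RW=1,US=1,PS=0
  L1 @0x30[15] → 0x32007  P=1,RW=1,US=1,PS=0
  L2 @0x32[26] → 0x33005  P=1,RW=0,US=1,PS=0
  → PROTECTION_VIOLATION  (3 entries read)

TLB: [["0x343C00", "0x26"], ["0x58340B", "0x2E"]]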